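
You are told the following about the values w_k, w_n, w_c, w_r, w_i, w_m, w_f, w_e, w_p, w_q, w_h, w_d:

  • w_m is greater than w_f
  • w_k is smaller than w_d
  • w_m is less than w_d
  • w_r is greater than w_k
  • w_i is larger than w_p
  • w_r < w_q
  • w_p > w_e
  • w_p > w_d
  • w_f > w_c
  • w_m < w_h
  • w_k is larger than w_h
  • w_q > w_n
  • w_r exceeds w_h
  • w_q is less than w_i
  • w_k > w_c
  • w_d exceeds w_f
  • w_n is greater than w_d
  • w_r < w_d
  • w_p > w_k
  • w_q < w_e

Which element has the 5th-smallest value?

w_k

Piecing the relations together gives one ordering: w_c < w_f < w_m < w_h < w_k < w_r < w_d < w_n < w_q < w_e < w_p < w_i.
The 5th smallest is w_k.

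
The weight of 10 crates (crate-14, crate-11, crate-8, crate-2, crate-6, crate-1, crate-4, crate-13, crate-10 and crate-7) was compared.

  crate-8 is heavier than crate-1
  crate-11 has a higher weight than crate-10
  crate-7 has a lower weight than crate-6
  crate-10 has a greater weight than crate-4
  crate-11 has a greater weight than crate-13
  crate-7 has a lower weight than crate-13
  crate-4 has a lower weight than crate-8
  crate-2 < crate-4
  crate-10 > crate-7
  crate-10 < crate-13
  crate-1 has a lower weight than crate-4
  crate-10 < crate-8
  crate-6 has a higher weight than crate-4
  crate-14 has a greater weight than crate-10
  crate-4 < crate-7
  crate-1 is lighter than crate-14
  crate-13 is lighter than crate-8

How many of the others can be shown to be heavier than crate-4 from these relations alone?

The elements the relations force above crate-4 are crate-7, crate-10, crate-14, crate-13, crate-6, crate-8, crate-11 — no chain reaches any other.
That is 7.

7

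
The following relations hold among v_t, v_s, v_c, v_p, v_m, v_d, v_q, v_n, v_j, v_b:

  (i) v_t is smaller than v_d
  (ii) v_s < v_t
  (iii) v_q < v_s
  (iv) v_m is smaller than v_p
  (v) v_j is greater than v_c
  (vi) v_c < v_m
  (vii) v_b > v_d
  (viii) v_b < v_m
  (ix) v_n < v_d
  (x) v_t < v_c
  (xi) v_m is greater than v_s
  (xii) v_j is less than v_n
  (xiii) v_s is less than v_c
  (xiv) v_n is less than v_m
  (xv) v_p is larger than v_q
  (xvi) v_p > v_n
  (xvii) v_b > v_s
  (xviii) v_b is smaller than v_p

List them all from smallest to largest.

The consecutive links are each given: v_q < v_s; v_s < v_t; v_t < v_c; v_c < v_j; v_j < v_n; v_n < v_d; v_d < v_b; v_b < v_m; v_m < v_p.

v_q < v_s < v_t < v_c < v_j < v_n < v_d < v_b < v_m < v_p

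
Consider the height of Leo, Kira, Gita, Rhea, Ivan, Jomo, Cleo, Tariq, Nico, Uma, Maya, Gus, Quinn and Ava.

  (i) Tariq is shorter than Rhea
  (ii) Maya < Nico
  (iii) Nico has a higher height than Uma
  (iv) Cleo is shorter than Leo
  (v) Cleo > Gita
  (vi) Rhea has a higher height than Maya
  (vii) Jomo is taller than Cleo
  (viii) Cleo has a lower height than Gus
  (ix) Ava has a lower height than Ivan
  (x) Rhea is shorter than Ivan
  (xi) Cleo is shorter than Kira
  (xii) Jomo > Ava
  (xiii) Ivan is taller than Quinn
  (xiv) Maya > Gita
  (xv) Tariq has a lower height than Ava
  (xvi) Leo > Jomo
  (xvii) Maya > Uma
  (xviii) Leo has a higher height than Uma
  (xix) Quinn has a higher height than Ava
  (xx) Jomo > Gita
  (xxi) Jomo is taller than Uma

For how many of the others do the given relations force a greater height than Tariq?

6

Directly above Tariq: Ava, Rhea.
One step further: Quinn, Jomo, Ivan (5 so far).
One step further: Leo (6 so far).
No other element is forced above Tariq by the given relations, so the count is 6.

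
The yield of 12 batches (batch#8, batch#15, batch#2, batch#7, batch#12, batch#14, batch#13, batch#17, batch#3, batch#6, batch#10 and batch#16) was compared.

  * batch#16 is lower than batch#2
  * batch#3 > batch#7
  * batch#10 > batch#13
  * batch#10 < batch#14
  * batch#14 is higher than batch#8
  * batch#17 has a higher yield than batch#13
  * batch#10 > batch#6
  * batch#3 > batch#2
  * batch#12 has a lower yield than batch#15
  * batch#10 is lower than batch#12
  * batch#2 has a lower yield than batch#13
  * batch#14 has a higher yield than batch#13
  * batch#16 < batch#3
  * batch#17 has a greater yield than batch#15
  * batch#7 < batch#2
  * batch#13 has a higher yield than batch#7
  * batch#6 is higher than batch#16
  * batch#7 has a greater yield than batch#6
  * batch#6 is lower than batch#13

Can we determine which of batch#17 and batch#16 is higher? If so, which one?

batch#17

Link the given pairs in sequence: batch#16 < batch#6; batch#6 < batch#7; batch#7 < batch#2; batch#2 < batch#13; batch#13 < batch#10; batch#10 < batch#12; batch#12 < batch#15; batch#15 < batch#17.
Together: batch#16 < batch#6 < batch#7 < batch#2 < batch#13 < batch#10 < batch#12 < batch#15 < batch#17.
So batch#17 is higher.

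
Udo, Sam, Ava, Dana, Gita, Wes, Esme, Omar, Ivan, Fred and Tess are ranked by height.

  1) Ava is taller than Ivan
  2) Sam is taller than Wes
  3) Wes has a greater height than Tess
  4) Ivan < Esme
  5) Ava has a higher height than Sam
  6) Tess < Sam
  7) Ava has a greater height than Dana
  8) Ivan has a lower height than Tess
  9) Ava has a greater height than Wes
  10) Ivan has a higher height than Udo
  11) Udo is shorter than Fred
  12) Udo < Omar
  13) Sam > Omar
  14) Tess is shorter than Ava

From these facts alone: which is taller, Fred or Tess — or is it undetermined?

undetermined

Following every chain through Fred: below Fred we get Udo.
Tess is not reached, and no chain runs the other way from Tess to Fred.
So the given relations leave the order of Fred and Tess undetermined.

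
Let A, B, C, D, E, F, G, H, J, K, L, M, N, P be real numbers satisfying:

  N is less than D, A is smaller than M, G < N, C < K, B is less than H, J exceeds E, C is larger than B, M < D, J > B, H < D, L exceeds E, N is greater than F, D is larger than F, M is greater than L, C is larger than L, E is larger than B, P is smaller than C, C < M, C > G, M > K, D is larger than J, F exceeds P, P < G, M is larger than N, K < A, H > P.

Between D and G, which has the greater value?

Chaining the given relations: G < C < K < A < M < D.
So G < D; D is the larger of the two.

D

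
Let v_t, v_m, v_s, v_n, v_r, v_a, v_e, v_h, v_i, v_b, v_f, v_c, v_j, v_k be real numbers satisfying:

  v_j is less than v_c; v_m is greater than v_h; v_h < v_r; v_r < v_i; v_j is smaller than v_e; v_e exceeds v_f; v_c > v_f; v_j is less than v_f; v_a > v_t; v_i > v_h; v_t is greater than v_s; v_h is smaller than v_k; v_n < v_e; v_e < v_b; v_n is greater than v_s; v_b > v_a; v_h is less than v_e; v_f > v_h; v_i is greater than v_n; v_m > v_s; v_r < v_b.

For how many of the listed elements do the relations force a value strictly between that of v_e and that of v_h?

1

The relations place v_h below v_e. An element lies strictly between them when it is forced above v_h and also forced below v_e.
Above v_h: {v_f, v_r, v_c, v_m, v_i, v_b, v_k}. Below v_e: {v_j, v_f, v_s, v_n}.
Intersection: {v_f} — 1.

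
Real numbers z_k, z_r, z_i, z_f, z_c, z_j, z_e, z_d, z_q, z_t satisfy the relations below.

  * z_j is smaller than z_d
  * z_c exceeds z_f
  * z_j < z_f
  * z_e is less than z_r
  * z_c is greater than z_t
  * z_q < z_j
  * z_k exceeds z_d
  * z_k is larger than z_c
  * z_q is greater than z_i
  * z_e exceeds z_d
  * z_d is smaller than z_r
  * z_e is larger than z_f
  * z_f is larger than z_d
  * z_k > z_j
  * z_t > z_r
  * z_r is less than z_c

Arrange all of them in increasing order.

The consecutive links are each given: z_i < z_q; z_q < z_j; z_j < z_d; z_d < z_f; z_f < z_e; z_e < z_r; z_r < z_t; z_t < z_c; z_c < z_k.

z_i < z_q < z_j < z_d < z_f < z_e < z_r < z_t < z_c < z_k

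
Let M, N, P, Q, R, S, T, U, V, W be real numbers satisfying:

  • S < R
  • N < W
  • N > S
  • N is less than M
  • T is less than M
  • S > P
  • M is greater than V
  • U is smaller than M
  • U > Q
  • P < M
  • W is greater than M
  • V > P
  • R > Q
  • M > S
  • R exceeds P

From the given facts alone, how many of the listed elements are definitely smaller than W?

8

From W the given relations immediately reach N, M.
From those, U, T, P, S, V — 7 in total.
From those, Q — 8 in total.
No other element is forced below W by the given relations, so the count is 8.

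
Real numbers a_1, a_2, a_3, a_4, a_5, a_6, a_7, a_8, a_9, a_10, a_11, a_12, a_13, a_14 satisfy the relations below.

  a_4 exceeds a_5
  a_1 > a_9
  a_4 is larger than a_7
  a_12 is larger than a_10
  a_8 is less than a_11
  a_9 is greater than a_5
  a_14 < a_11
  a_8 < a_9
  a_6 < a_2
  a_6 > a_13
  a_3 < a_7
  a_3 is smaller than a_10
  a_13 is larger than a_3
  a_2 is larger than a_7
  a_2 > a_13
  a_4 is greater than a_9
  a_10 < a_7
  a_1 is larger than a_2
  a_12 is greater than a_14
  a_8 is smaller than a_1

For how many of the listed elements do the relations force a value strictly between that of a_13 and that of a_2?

1

Chaining upward from a_13 reaches: a_6, a_1.
Chaining downward from a_2 reaches: a_3, a_10, a_6, a_7.
Strictly between a_13 and a_2 are those in both lists: a_6 — 1 element.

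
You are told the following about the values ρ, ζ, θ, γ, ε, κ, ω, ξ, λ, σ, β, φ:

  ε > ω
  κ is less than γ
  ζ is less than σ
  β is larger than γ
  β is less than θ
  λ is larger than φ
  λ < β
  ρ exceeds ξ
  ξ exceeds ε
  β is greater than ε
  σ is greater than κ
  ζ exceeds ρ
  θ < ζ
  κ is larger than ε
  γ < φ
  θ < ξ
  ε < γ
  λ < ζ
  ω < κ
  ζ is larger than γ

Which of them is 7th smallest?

Piecing the relations together gives one ordering: ω < ε < κ < γ < φ < λ < β < θ < ξ < ρ < ζ < σ.
The 7th smallest is β.

β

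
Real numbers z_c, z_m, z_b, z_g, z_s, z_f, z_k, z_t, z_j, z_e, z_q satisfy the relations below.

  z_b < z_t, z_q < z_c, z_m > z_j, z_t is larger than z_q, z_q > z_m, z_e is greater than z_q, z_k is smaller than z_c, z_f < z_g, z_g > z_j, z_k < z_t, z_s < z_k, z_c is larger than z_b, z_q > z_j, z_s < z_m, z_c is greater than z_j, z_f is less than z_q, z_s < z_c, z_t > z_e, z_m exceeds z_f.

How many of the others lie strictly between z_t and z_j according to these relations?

The relations place z_j below z_t. An element lies strictly between them when it is forced above z_j and also forced below z_t.
Above z_j: {z_m, z_q, z_e, z_g, z_c}. Below z_t: {z_s, z_f, z_m, z_q, z_e, z_b, z_k}.
Intersection: {z_m, z_q, z_e} — 3.

3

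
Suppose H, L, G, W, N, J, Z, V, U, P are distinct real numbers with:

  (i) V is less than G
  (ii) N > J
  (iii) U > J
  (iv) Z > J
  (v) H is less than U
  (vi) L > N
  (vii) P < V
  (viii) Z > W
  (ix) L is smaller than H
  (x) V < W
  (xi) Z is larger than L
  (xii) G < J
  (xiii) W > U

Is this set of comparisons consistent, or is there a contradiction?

consistent

The single ordering P < V < G < J < N < L < H < U < W < Z satisfies every listed relation, so no contradiction arises.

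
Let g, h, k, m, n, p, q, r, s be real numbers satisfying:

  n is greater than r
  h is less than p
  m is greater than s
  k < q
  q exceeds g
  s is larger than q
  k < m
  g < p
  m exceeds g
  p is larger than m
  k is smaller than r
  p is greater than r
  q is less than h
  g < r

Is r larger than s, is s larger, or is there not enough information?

Following every chain through r: above r we get p, n; below r we get k, g.
s is not reached, and no chain runs the other way from s to r.
So the given relations leave the order of r and s undetermined.

undetermined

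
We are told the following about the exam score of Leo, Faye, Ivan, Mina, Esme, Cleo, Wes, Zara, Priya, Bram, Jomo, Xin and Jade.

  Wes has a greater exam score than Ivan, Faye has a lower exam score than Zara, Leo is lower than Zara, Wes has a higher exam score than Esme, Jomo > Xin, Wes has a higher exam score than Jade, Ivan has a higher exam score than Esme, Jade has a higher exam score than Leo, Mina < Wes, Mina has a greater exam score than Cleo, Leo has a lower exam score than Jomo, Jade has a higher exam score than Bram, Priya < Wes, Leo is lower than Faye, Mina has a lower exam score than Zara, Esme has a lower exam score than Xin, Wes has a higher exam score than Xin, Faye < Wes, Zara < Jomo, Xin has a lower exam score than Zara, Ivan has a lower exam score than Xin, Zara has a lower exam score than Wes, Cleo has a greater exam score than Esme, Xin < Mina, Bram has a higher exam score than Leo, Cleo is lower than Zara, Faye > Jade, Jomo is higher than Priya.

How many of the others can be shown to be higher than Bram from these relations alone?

5

Directly above Bram: Jade.
One step further: Faye, Wes (3 so far).
One step further: Zara (4 so far).
One step further: Jomo (5 so far).
Nothing else is reachable above Bram; 5 in all.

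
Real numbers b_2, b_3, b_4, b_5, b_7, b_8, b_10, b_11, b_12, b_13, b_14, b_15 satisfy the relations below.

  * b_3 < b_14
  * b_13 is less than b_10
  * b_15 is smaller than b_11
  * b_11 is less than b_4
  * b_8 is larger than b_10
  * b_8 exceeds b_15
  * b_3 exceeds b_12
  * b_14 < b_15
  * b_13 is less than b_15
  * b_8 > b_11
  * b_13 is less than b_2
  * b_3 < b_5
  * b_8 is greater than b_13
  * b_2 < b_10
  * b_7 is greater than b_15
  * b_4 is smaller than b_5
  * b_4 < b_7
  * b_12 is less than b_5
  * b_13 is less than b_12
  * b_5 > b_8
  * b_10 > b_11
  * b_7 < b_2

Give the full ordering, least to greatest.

b_13 < b_12 < b_3 < b_14 < b_15 < b_11 < b_4 < b_7 < b_2 < b_10 < b_8 < b_5

The consecutive links are each given: b_13 < b_12; b_12 < b_3; b_3 < b_14; b_14 < b_15; b_15 < b_11; b_11 < b_4; b_4 < b_7; b_7 < b_2; b_2 < b_10; b_10 < b_8; b_8 < b_5.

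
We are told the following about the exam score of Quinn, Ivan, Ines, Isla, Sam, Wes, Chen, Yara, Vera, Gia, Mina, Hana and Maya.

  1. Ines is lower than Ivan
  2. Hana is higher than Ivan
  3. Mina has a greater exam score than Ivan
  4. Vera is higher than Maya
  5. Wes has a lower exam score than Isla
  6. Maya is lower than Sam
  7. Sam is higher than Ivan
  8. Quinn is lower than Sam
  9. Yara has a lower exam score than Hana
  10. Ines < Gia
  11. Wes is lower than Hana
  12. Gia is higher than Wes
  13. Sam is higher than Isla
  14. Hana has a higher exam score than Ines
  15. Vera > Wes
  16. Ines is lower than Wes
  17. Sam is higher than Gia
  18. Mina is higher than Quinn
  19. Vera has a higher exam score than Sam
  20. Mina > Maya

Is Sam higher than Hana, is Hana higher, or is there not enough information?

undetermined

Following every chain through Sam: above Sam we get Vera; below Sam we get Ines, Wes, Gia, Quinn, Isla, Ivan, Maya.
Hana is not reached, and no chain runs the other way from Hana to Sam.
So the given relations leave the order of Sam and Hana undetermined.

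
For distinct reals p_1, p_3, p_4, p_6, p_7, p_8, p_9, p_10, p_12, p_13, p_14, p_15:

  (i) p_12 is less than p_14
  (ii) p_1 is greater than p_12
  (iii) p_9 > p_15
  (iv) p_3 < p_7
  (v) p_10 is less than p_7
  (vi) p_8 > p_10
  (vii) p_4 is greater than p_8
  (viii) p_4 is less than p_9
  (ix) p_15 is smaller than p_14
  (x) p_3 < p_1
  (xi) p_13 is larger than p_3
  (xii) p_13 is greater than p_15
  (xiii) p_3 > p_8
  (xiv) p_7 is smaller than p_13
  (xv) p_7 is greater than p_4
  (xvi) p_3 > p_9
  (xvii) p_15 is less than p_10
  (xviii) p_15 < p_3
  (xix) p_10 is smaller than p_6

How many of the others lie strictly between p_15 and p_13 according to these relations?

The relations place p_15 below p_13. An element lies strictly between them when it is forced above p_15 and also forced below p_13.
Above p_15: {p_10, p_8, p_4, p_14, p_9, p_6, p_3, p_7, p_1}. Below p_13: {p_10, p_8, p_4, p_9, p_3, p_7}.
Intersection: {p_10, p_8, p_4, p_9, p_3, p_7} — 6.

6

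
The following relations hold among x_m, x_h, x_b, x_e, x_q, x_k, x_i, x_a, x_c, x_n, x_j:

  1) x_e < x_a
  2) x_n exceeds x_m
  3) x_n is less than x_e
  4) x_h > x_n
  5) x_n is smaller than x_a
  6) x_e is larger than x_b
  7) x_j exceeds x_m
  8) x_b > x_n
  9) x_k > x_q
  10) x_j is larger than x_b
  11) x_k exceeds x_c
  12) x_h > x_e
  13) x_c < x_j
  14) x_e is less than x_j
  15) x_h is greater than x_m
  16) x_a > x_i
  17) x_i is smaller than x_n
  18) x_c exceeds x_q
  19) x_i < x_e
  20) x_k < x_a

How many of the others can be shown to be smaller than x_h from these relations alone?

The elements the relations force below x_h are x_m, x_i, x_n, x_b, x_e — no chain reaches any other.
That is 5.

5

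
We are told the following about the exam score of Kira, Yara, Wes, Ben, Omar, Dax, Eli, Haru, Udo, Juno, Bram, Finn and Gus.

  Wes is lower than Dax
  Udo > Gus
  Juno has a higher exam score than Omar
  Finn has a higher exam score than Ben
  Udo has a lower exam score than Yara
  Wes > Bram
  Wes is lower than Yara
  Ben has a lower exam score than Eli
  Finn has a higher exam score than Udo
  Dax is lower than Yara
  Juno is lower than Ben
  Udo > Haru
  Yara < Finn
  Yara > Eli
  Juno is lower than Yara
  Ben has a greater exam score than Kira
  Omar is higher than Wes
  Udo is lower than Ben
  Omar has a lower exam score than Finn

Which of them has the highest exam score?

Kira is not greatest since Kira < Ben; Bram is not greatest since Bram < Wes; Wes is not greatest since Wes < Yara; Haru is not greatest since Haru < Udo; Dax is not greatest since Dax < Yara; Gus is not greatest since Gus < Udo; Omar is not greatest since Omar < Finn; Juno is not greatest since Juno < Ben; Udo is not greatest since Udo < Ben; Ben is not greatest since Ben < Eli; Eli is not greatest since Eli < Yara; Yara is not greatest since Yara < Finn.
Only Finn has nothing above it, so Finn is the highest exam score.

Finn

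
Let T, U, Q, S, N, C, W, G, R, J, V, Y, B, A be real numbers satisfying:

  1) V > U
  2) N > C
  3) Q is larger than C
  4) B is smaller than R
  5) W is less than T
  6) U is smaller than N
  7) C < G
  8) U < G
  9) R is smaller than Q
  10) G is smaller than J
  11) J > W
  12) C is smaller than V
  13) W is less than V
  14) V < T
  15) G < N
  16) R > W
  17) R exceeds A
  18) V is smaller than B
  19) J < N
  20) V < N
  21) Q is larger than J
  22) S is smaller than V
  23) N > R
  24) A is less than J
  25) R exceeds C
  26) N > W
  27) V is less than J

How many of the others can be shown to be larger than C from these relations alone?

8

The elements the relations force above C are V, T, B, G, J, R, N, Q — no chain reaches any other.
That is 8.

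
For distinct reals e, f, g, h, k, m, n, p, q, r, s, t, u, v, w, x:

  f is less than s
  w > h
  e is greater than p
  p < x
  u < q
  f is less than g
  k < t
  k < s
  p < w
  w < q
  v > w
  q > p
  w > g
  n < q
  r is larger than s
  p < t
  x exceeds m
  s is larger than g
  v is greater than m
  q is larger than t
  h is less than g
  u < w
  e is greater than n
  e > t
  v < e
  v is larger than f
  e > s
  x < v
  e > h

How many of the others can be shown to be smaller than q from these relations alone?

The elements the relations force below q are k, f, h, p, u, n, g, w, t — no chain reaches any other.
That is 9.

9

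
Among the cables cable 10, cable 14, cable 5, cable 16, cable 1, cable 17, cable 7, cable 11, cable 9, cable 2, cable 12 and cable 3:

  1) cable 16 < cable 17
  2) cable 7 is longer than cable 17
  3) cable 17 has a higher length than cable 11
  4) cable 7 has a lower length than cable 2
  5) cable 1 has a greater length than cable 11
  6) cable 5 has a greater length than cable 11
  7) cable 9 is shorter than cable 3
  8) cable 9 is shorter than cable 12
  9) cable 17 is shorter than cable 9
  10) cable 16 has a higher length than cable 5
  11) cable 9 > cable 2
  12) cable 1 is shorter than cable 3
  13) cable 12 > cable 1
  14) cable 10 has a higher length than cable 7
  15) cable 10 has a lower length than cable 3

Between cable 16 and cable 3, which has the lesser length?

cable 16

Link the given pairs in sequence: cable 16 < cable 17; cable 17 < cable 7; cable 7 < cable 2; cable 2 < cable 9; cable 9 < cable 3.
Chaining these gives cable 16 < cable 17 < cable 7 < cable 2 < cable 9 < cable 3.
So cable 16 < cable 3; cable 16 is the shorter of the two.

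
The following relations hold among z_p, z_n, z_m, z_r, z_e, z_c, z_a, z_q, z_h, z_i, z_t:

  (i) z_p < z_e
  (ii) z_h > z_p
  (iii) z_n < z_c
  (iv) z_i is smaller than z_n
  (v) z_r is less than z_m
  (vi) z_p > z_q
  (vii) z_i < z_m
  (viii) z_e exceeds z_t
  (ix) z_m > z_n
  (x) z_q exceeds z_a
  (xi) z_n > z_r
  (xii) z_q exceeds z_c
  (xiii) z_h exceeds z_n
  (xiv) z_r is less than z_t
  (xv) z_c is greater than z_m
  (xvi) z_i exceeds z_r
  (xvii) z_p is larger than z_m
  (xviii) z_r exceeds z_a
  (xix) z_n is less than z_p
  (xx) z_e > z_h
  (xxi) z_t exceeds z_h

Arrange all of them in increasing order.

The consecutive links are each given: z_a < z_r; z_r < z_i; z_i < z_n; z_n < z_m; z_m < z_c; z_c < z_q; z_q < z_p; z_p < z_h; z_h < z_t; z_t < z_e.

z_a < z_r < z_i < z_n < z_m < z_c < z_q < z_p < z_h < z_t < z_e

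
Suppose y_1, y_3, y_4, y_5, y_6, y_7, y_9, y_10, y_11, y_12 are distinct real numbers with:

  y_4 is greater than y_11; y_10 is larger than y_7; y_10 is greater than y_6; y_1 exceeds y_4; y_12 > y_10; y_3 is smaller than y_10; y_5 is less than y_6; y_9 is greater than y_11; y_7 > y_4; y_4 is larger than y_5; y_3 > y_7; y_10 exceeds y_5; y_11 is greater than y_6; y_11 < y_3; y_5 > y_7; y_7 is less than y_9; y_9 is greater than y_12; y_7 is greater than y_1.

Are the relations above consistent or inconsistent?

inconsistent

We have y_7 < y_5 stated directly, yet also y_5 < y_6 < y_11 < y_4 < y_1 < y_7 by chaining the others — so y_5 < y_7. Contradiction.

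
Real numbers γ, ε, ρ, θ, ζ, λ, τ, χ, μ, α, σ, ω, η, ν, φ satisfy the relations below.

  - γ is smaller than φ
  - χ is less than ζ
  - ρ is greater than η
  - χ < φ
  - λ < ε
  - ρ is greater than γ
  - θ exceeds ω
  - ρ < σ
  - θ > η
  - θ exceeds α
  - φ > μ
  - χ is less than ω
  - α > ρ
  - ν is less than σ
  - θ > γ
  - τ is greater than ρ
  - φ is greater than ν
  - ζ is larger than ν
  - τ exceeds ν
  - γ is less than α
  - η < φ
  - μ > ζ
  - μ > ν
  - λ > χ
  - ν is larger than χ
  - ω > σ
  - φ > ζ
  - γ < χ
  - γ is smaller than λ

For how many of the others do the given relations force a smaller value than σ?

5

The elements the relations force below σ are γ, η, χ, ν, ρ — no chain reaches any other.
That is 5.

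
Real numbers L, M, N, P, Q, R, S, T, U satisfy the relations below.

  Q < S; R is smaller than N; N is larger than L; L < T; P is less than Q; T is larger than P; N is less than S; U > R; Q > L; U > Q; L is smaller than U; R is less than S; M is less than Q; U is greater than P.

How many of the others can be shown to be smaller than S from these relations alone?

6

The elements the relations force below S are P, M, L, R, Q, N — no chain reaches any other.
That is 6.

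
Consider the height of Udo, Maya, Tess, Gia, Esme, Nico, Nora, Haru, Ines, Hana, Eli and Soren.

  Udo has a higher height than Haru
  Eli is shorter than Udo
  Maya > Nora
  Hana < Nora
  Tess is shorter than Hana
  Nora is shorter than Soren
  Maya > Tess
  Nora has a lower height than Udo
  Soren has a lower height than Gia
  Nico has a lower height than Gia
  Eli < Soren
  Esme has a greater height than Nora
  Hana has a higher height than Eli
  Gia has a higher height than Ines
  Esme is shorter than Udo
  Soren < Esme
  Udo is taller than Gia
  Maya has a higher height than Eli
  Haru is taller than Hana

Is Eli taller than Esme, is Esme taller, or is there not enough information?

Chaining the given relations: Eli < Hana < Nora < Soren < Esme.
So Esme is taller.

Esme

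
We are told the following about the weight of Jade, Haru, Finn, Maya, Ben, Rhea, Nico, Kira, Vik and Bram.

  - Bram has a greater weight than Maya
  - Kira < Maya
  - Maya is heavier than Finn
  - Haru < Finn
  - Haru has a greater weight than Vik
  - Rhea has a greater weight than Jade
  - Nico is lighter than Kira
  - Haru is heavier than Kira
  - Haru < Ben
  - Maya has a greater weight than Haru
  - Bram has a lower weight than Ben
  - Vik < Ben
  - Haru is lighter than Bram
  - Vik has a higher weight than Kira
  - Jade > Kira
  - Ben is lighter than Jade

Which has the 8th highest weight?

Vik

Chaining the given pairs: Nico < Kira < Vik < Haru < Finn < Maya < Bram < Ben < Jade < Rhea.
Counting 8 from the largest end gives Vik.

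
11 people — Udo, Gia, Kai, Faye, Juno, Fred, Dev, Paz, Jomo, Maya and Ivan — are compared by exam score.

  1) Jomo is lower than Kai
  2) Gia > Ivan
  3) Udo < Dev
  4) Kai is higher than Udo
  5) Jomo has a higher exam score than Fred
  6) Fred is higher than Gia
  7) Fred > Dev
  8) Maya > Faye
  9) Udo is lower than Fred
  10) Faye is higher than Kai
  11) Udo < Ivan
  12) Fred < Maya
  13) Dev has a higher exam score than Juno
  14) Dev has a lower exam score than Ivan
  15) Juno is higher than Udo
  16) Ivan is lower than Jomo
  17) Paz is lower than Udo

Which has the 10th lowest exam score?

The consecutive relations fix a unique order: Paz < Udo < Juno < Dev < Ivan < Gia < Fred < Jomo < Kai < Faye < Maya.
Counting 10 from the smallest end gives Faye.

Faye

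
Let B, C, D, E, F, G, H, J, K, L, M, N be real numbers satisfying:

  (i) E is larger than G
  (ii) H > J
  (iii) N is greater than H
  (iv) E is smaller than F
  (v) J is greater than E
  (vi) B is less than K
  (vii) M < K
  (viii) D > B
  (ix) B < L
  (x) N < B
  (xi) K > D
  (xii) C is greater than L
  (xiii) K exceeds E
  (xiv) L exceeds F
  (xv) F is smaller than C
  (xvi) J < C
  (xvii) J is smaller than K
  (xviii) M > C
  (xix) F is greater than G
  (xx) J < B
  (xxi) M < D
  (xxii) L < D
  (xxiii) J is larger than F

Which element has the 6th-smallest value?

Piecing the relations together gives one ordering: G < E < F < J < H < N < B < L < C < M < D < K.
Counting 6 from the smallest end gives N.

N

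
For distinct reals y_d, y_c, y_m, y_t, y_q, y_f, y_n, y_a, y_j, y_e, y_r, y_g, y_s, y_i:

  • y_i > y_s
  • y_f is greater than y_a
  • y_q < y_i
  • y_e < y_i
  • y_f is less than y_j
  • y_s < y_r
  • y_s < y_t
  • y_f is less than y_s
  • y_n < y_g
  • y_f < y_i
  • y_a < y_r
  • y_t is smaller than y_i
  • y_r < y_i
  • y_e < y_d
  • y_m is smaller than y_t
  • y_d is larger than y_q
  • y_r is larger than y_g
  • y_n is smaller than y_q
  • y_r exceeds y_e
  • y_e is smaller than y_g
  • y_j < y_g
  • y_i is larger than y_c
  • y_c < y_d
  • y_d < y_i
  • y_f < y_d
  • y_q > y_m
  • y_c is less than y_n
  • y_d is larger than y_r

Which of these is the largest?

Chaining downward from y_i: directly below it, y_c, y_f, y_e, y_q, y_s, y_t, y_r, y_d; then y_n, y_a, y_m, y_g; then y_j.
That covers every other element, and nothing is given above y_i, so y_i is the largest.

y_i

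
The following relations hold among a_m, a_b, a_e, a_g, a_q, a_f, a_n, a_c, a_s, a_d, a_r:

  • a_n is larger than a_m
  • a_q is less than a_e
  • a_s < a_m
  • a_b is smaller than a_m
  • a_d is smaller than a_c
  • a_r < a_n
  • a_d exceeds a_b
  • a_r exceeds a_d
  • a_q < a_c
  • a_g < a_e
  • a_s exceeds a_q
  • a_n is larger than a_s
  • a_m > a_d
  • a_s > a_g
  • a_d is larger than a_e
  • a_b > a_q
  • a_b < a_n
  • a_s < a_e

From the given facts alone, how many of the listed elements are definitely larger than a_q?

8

Directly above a_q: a_b, a_s, a_e, a_c.
One step further: a_d, a_m, a_n (7 so far).
One step further: a_r (8 so far).
Nothing else is reachable above a_q; 8 in all.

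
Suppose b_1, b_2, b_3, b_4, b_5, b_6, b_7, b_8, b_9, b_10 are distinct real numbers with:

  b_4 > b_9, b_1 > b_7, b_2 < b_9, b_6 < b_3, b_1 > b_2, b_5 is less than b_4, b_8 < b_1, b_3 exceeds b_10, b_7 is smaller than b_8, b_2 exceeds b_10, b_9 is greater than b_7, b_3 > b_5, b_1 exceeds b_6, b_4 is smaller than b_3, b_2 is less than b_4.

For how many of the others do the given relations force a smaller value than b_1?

Directly below b_1: b_2, b_7, b_6, b_8.
One step further: b_10 (5 so far).
No other element is forced below b_1 by the given relations, so the count is 5.

5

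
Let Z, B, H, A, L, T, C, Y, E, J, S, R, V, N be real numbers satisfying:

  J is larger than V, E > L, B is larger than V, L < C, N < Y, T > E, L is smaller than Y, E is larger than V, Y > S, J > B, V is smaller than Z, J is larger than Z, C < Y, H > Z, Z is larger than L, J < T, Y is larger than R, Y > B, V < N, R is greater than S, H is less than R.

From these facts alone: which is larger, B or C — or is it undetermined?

undetermined

Following every chain through C: above C we get Y; below C we get L.
B is not reached, and no chain runs the other way from B to C.
So the given relations leave the order of C and B undetermined.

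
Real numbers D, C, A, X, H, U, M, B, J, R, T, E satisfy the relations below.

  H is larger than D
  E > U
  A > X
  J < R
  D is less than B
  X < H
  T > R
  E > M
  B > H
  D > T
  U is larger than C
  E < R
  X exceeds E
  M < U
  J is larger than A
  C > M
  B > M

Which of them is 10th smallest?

D

Chaining the given pairs: M < C < U < E < X < A < J < R < T < D < H < B.
Counting 10 from the smallest end gives D.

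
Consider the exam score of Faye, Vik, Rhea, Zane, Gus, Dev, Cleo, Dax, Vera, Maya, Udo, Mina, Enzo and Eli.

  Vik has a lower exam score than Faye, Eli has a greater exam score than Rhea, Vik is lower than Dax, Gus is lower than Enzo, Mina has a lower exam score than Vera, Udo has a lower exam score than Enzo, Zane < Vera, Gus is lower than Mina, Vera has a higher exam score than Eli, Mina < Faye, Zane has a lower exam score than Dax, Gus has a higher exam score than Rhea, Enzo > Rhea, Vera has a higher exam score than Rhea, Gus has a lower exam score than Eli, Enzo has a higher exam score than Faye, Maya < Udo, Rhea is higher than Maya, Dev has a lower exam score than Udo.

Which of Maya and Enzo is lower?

Maya

Link the given pairs in sequence: Maya < Rhea; Rhea < Gus; Gus < Mina; Mina < Faye; Faye < Enzo.
Chaining these gives Maya < Rhea < Gus < Mina < Faye < Enzo.
So Maya < Enzo; Maya is the lower of the two.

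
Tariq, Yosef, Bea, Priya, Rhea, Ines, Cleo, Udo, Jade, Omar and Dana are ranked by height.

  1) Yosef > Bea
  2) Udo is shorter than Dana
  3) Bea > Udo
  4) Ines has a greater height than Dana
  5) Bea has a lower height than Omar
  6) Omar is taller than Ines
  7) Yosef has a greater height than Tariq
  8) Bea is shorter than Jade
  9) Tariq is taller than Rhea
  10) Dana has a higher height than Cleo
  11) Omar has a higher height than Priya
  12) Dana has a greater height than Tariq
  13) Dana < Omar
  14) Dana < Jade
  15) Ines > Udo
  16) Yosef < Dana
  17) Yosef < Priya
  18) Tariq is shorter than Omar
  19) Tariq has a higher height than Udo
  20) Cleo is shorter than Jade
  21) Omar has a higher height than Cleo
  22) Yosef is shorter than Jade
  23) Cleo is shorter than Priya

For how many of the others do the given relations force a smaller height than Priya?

From Priya the given relations immediately reach Cleo, Yosef.
From those, Bea, Tariq — 4 in total.
From those, Udo, Rhea — 6 in total.
Nothing else is reachable below Priya; 6 in all.

6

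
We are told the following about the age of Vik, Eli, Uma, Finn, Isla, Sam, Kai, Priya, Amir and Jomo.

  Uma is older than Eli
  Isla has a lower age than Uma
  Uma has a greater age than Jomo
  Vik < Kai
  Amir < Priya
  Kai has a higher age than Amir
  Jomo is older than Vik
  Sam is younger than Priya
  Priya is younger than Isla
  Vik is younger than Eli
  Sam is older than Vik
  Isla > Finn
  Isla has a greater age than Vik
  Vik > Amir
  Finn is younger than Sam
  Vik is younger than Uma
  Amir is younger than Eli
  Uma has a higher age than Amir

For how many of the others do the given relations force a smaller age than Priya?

4

Directly below Priya: Amir, Sam.
One step further: Finn, Vik (4 so far).
Nothing else is reachable below Priya; 4 in all.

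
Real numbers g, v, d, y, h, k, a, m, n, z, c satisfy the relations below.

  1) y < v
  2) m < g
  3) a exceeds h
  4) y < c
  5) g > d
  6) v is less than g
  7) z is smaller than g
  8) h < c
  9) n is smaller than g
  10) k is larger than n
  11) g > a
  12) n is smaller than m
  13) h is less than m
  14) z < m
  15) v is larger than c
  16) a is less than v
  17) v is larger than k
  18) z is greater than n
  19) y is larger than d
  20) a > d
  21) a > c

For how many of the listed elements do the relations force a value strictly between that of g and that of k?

Chaining upward from k reaches: v.
Chaining downward from g reaches: h, n, d, z, y, c, a, v, m.
Strictly between k and g are those in both lists: v — 1 element.

1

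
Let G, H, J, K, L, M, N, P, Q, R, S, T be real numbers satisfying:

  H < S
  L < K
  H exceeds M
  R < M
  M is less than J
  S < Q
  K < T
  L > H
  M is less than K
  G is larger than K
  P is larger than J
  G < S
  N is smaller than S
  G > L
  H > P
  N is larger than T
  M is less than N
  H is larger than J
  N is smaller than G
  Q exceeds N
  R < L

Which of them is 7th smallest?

The consecutive relations fix a unique order: R < M < J < P < H < L < K < T < N < G < S < Q.
The 7th smallest is K.

K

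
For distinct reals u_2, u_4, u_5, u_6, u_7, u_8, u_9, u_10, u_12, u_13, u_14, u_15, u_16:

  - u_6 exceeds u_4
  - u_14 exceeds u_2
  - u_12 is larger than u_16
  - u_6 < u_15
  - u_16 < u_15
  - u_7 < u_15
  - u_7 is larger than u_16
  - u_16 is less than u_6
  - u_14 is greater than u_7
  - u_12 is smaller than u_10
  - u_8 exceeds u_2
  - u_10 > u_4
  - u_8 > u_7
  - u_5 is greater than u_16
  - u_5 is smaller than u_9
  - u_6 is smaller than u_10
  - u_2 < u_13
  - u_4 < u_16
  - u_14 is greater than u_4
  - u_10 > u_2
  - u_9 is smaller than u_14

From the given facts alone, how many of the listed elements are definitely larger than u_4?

10

Directly above u_4: u_16, u_6, u_10, u_14.
One step further: u_5, u_12, u_7, u_15 (8 so far).
One step further: u_9, u_8 (10 so far).
No other element is forced above u_4 by the given relations, so the count is 10.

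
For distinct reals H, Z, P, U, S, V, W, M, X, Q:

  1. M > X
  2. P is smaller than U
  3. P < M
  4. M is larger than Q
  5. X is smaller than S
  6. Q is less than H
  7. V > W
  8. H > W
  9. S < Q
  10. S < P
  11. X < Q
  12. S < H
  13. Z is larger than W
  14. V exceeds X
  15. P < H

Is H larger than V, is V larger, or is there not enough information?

Following every chain through V: below V we get X, W.
H is not reached, and no chain runs the other way from H to V.
So the given relations leave the order of V and H undetermined.

undetermined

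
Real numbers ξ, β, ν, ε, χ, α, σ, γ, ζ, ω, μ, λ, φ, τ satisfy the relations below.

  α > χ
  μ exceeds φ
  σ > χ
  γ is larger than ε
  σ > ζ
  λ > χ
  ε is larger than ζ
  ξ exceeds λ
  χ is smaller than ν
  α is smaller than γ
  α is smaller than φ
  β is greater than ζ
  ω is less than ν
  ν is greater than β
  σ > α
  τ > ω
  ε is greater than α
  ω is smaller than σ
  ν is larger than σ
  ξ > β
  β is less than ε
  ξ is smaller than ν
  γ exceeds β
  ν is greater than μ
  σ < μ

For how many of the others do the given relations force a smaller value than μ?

6

Directly below μ: σ, φ.
One step further: ζ, χ, ω, α (6 so far).
No other element is forced below μ by the given relations, so the count is 6.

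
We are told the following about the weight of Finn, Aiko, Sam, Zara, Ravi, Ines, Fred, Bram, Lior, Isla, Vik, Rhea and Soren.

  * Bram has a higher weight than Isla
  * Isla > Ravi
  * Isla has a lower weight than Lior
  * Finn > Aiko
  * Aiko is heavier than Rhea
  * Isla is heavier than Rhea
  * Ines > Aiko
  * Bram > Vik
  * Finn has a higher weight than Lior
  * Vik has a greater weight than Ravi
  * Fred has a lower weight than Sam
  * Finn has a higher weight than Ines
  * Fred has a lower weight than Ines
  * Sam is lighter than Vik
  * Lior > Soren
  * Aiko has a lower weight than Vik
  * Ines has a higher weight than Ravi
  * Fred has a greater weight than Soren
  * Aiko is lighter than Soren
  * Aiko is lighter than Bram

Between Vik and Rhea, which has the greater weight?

Chaining the given relations: Rhea < Aiko < Soren < Fred < Sam < Vik.
So Rhea < Vik; Vik is the heavier of the two.

Vik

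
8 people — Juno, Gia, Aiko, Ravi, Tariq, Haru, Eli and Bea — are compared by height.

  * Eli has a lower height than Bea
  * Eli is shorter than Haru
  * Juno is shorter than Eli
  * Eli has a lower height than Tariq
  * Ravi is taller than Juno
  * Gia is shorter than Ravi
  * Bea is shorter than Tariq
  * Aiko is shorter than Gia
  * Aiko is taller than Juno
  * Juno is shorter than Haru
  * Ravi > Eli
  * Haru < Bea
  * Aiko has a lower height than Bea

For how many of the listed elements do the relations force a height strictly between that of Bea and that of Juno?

3

The relations place Juno below Bea. An element lies strictly between them when it is forced above Juno and also forced below Bea.
Above Juno: {Aiko, Gia, Eli, Haru, Tariq, Ravi}. Below Bea: {Aiko, Eli, Haru}.
Intersection: {Aiko, Eli, Haru} — 3.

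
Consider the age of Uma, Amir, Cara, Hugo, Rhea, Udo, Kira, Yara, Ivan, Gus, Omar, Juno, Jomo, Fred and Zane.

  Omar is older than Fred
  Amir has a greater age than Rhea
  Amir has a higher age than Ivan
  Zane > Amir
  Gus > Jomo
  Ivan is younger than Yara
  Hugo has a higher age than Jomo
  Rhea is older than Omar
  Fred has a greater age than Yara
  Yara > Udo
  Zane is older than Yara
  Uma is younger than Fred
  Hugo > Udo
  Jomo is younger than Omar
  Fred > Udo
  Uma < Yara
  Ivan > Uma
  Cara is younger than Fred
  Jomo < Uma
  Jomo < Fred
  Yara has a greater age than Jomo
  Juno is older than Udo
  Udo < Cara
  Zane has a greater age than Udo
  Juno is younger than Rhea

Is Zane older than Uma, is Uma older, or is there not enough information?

Link the given pairs in sequence: Uma < Ivan; Ivan < Yara; Yara < Fred; Fred < Omar; Omar < Rhea; Rhea < Amir; Amir < Zane.
Chaining these gives Uma < Ivan < Yara < Fred < Omar < Rhea < Amir < Zane.
So Zane is older.

Zane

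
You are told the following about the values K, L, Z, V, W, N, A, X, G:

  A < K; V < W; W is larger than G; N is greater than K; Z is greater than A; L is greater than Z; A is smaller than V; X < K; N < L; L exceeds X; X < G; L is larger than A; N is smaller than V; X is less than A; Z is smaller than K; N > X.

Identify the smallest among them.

X

A is not least since X < A; G is not least since X < G; Z is not least since A < Z; K is not least since X < K; N is not least since K < N; L is not least since X < L; V is not least since N < V; W is not least since V < W.
Only X has nothing below it, so X is the smallest.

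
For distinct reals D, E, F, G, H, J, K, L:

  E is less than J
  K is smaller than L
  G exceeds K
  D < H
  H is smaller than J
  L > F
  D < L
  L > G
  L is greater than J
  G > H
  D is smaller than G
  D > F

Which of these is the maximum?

F is not greatest since F < D; D is not greatest since D < G; K is not greatest since K < G; H is not greatest since H < G; G is not greatest since G < L; E is not greatest since E < J; J is not greatest since J < L.
Only L has nothing above it, so L is the maximum.

L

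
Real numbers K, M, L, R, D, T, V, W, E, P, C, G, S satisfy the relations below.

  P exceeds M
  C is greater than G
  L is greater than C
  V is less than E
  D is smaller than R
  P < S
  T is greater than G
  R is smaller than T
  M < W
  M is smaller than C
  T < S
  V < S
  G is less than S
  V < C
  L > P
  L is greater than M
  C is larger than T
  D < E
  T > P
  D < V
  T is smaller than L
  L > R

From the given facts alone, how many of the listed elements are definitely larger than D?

Directly above D: R, V, E.
One step further: T, C, L, S (7 so far).
No other element is forced above D by the given relations, so the count is 7.

7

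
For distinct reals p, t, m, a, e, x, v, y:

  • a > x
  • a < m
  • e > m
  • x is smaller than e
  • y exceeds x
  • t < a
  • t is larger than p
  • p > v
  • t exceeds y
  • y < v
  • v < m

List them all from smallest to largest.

x < y < v < p < t < a < m < e

Nothing is placed below x, so it is least; from there x < y; y < v; v < p; p < t; t < a; a < m; m < e, each given directly.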